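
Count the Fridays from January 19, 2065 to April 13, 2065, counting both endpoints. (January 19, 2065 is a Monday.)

12

January 19, 2065 is a Monday; the first Friday on or after it is January 23, 2065 (4 days later).
From January 23, 2065 to April 13, 2065: 8 + 28 + 31 + 13 = 80 days (rest of January, February, March, April).
80 ÷ 7 = 11 full weeks with remainder 3, so 11 more Fridays after the first → 12.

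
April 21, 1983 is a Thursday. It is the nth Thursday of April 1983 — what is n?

Day 21 falls in week ⌈21/7⌉ of the month.
Days 1–7 hold the 1st Thursday, 8–14 the 2nd, 15–21 the 3rd, 22–28 the 4th, 29–31 the 5th.
21 is in the range for the 3rd.

3rd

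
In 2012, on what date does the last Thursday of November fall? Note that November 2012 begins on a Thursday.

November 2012 begins on a Thursday, so the first Thursday is November 1.
November 2012 has 30 days. Adding weeks: 1, 8, 15, 22, 29 — the last one ≤ 30 is the 29th.

November 29, 2012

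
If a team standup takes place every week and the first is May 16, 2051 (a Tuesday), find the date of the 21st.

The 21st occurrence is 20 intervals after the first: 20 × 7 = 140 days after May 16, 2051.
May has 31 days — 15 days to the end of May leaves 125.
Jun has 30 days (95 left).
Jul has 31 days (64 left).
Aug has 31 days (33 left).
Sep has 30 days (3 left).
3 days into Oct → Oct 3, 2051.

Oct 3, 2051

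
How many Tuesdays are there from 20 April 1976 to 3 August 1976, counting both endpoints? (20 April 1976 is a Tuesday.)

16

20 April 1976 is a Tuesday; the first Tuesday on or after it is 20 April 1976.
From 20 April 1976 to 3 August 1976: 10 + 31 + 30 + 31 + 3 = 105 days (rest of April, May, June, July, August).
105 ÷ 7 = 15 full weeks with remainder 0, so 15 more Tuesdays after the first → 16.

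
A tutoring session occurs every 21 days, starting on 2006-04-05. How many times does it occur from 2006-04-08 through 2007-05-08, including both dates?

Occurrences land 21·i days after 2006-04-05 for i = 0, 1, 2, …
2006-04-08 is 3 days after the start; 3 ÷ 21 = 0 remainder 3; since the remainder is 3, round up to i = 1. First occurrence in the window: #2 on 2006-04-26 (1×21 = 21 days in).
2007-05-08 is 398 days after the start; 398 ÷ 21 = 18 remainder 20. Last occurrence in the window: #19 on 2007-04-18.
Occurrences #2 through #19: 18 in total.

18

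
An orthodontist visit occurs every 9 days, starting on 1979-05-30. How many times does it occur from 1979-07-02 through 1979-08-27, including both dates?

Occurrences land 9·i days after 1979-05-30 for i = 0, 1, 2, …
1979-07-02 is 33 days after the start; 33 ÷ 9 = 3 remainder 6; since the remainder is 6, round up to i = 4. First occurrence in the window: #5 on 1979-07-05 (4×9 = 36 days in).
1979-08-27 is 89 days after the start; 89 ÷ 9 = 9 remainder 8. Last occurrence in the window: #10 on 1979-08-19.
Occurrences #5 through #10: 6 in total.

6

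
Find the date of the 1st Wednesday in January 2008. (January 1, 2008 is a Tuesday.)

2008-01-02

January 2008 begins on a Tuesday, so the first Wednesday is January 2 (1 day later).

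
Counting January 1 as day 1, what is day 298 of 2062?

October 25, 2062

January has 31 days (298 − 31 = 267 remain).
February has 28 days (267 − 28 = 239 remain).
March has 31 days (239 − 31 = 208 remain).
April has 30 days (208 − 30 = 178 remain).
May has 31 days (178 − 31 = 147 remain).
June has 30 days (147 − 30 = 117 remain).
July has 31 days (117 − 31 = 86 remain).
August has 31 days (86 − 31 = 55 remain).
September has 30 days (55 − 30 = 25 remain).
25 into October → October 25.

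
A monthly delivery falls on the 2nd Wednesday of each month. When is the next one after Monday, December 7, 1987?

December 9, 1987

December 1987 starts on a Tuesday; its first Wednesday is the 2nd, so the 2nd Wednesday is the 9th — December 9, 1987.
December 9, 1987 is after December 7, 1987, so that is the next one.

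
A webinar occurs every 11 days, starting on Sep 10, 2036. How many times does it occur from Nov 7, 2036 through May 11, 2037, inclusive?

17

Occurrences land 11·i days after Sep 10, 2036 for i = 0, 1, 2, …
Nov 7, 2036 is 58 days after the start; 58 ÷ 11 = 5 remainder 3; since the remainder is 3, round up to i = 6. First occurrence in the window: #7 on Nov 15, 2036 (6×11 = 66 days in).
May 11, 2037 is 243 days after the start; 243 ÷ 11 = 22 remainder 1. Last occurrence in the window: #23 on May 10, 2037.
Occurrences #7 through #23: 17 in total.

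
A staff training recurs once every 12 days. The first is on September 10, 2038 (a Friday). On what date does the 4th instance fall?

The 4th occurrence is 3 intervals after the first: 3 × 12 = 36 days after September 10, 2038.
September has 30 days — 20 days to the end of September leaves 16.
16 days into October → October 16, 2038.

October 16, 2038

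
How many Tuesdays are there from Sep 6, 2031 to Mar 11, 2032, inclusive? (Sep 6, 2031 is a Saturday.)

Sep 6, 2031 is a Saturday; the first Tuesday on or after it is Sep 9, 2031 (3 days later).
From Sep 9, 2031 to Mar 11, 2032: 21 + 31 + 30 + 31 + 31 + 29 + 11 = 184 days (rest of Sep, Oct, Nov, Dec, Jan, Feb, Mar).
184 ÷ 7 = 26 full weeks with remainder 2, so 26 more Tuesdays after the first → 27.

27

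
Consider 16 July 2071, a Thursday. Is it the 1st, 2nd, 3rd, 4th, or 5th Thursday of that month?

Day 16 falls in week ⌈16/7⌉ of the month.
Days 1–7 hold the 1st Thursday, 8–14 the 2nd, 15–21 the 3rd, 22–28 the 4th, 29–31 the 5th.
16 is in the range for the 3rd.

3rd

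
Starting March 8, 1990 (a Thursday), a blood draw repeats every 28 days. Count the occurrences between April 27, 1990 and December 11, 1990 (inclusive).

8

Occurrences land 28·i days after March 8, 1990 for i = 0, 1, 2, …
April 27, 1990 is 50 days after the start; 50 ÷ 28 = 1 remainder 22; since the remainder is 22, round up to i = 2. First occurrence in the window: #3 on May 3, 1990 (2×28 = 56 days in).
December 11, 1990 is 278 days after the start; 278 ÷ 28 = 9 remainder 26. Last occurrence in the window: #10 on November 15, 1990.
Occurrences #3 through #10: 8 in total.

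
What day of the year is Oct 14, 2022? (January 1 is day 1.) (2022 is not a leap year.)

Days in months before Oct: 31 + 28 + 31 + 30 + 31 + 30 + 31 + 31 + 30 = 273.
Plus 14 days into Oct → day 287.

287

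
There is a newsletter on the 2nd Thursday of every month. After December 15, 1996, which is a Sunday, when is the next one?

December 1996 starts on a Sunday; its first Thursday is the 5th, so the 2nd Thursday is the 12th — December 12, 1996.
That is not after December 15, 1996, so look at January 1997.
January 1997 starts on a Wednesday; its first Thursday is the 2nd, so the 2nd Thursday is the 9th — January 9, 1997.

January 9, 1997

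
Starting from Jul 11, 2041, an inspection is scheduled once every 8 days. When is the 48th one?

The 48th occurrence is 47 intervals after the first: 47 × 8 = 376 days after Jul 11, 2041.
Jul has 31 days — 20 days to the end of Jul leaves 356.
Aug has 31 days (325 left).
Sep has 30 days (295 left).
Oct has 31 days (264 left).
Nov has 30 days (234 left).
Dec has 31 days (203 left).
Jan has 31 days (172 left).
Feb has 28 days (144 left).
Mar has 31 days (113 left).
Apr has 30 days (83 left).
May has 31 days (52 left).
Jun has 30 days (22 left).
22 days into Jul → Jul 22, 2042.

Jul 22, 2042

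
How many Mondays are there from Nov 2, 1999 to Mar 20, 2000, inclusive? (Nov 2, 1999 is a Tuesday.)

Nov 2, 1999 is a Tuesday; the first Monday on or after it is Nov 8, 1999 (6 days later).
From Nov 8, 1999 to Mar 20, 2000: 22 + 31 + 31 + 29 + 20 = 133 days (rest of Nov, Dec, Jan, Feb, Mar).
133 ÷ 7 = 19 full weeks with remainder 0, so 19 more Mondays after the first → 20.

20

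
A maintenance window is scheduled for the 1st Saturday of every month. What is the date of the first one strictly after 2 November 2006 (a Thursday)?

4 November 2006

November 2006 starts on a Wednesday, so its 1st Saturday is 4 November 2006 (3 days in).
4 November 2006 is after 2 November 2006, so that is the next one.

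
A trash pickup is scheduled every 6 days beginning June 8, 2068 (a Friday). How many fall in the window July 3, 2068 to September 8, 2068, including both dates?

Occurrences land 6·i days after June 8, 2068 for i = 0, 1, 2, …
July 3, 2068 is 25 days after the start; 25 ÷ 6 = 4 remainder 1; since the remainder is 1, round up to i = 5. First occurrence in the window: #6 on July 8, 2068 (5×6 = 30 days in).
September 8, 2068 is 92 days after the start; 92 ÷ 6 = 15 remainder 2. Last occurrence in the window: #16 on September 6, 2068.
Occurrences #6 through #16: 11 in total.

11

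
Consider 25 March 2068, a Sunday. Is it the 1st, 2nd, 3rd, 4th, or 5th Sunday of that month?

4th

Day 25 falls in week ⌈25/7⌉ of the month.
Days 1–7 hold the 1st Sunday, 8–14 the 2nd, 15–21 the 3rd, 22–28 the 4th, 29–31 the 5th.
25 is in the range for the 4th.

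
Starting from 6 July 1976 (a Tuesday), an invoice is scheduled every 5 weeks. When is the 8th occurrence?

8 March 1977

The 8th occurrence is 7 intervals after the first: 7 × 35 = 245 days after 6 July 1976.
July has 31 days — 25 days to the end of July leaves 220.
August has 31 days (189 left).
September has 30 days (159 left).
October has 31 days (128 left).
November has 30 days (98 left).
December has 31 days (67 left).
January has 31 days (36 left).
February has 28 days (8 left).
8 days into March → 8 March 1977.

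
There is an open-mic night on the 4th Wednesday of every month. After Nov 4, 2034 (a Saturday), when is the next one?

Nov 22, 2034

Nov 2034 starts on a Wednesday; its first Wednesday is the 1st, so the 4th Wednesday is the 22nd — Nov 22, 2034.
Nov 22, 2034 is after Nov 4, 2034, so that is the next one.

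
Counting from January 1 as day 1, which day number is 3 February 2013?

Days in months before February: 31 = 31.
Plus 3 days into February → day 34.

34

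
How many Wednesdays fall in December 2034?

December 1, 2034 is a Friday; the first Wednesday on or after it is December 6, 2034 (5 days later).
From December 6, 2034 to December 31, 2034 is 31 − 6 = 25 days.
25 ÷ 7 = 3 full weeks with remainder 4, so 3 more Wednesdays after the first → 4.

4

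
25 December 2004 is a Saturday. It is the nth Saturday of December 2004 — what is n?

Day 25 falls in week ⌈25/7⌉ of the month.
Days 1–7 hold the 1st Saturday, 8–14 the 2nd, 15–21 the 3rd, 22–28 the 4th, 29–31 the 5th.
25 is in the range for the 4th.

4th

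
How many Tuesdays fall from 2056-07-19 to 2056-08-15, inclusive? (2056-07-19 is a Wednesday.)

2056-07-19 is a Wednesday; the first Tuesday on or after it is 2056-07-25 (6 days later).
From 2056-07-25 to 2056-08-15: 6 + 15 = 21 days (rest of July, August).
21 ÷ 7 = 3 full weeks with remainder 0, so 3 more Tuesdays after the first → 4.

4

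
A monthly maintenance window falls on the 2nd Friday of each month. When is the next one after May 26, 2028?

May 2028 starts on a Monday; its first Friday is the 5th, so the 2nd Friday is the 12th — May 12, 2028.
That is not after May 26, 2028, so look at Jun 2028.
Jun 2028 starts on a Thursday; its first Friday is the 2nd, so the 2nd Friday is the 9th — Jun 9, 2028.

Jun 9, 2028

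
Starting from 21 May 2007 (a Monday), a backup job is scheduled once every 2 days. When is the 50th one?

The 50th occurrence is 49 intervals after the first: 49 × 2 = 98 days after 21 May 2007.
May has 31 days — 10 days to the end of May leaves 88.
June has 30 days (58 left).
July has 31 days (27 left).
27 days into August → 27 August 2007.

27 August 2007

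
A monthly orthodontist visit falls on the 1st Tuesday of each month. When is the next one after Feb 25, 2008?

Feb 2008 starts on a Friday, so its 1st Tuesday is Feb 5, 2008 (4 days in).
That is not after Feb 25, 2008, so look at Mar 2008.
Mar 2008 starts on a Saturday, so its 1st Tuesday is Mar 4, 2008 (3 days in).

Mar 4, 2008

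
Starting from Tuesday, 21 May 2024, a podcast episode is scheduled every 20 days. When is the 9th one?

28 October 2024

The 9th occurrence is 8 intervals after the first: 8 × 20 = 160 days after 21 May 2024.
May has 31 days — 10 days to the end of May leaves 150.
June has 30 days (120 left).
July has 31 days (89 left).
August has 31 days (58 left).
September has 30 days (28 left).
28 days into October → 28 October 2024.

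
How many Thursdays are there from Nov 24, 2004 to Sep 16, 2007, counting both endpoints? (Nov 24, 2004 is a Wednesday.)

Nov 24, 2004 is a Wednesday; the first Thursday on or after it is Nov 25, 2004 (1 day later).
From Nov 25, 2004 to Sep 16, 2007: 36 + 365 + 365 + 259 = 1025 days (rest of 2004, 2005, 2006, to Sep 16, 2007 in 2007).
1025 ÷ 7 = 146 full weeks with remainder 3, so 146 more Thursdays after the first → 147.

147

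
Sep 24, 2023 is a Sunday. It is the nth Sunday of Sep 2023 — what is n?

Day 24 falls in week ⌈24/7⌉ of the month.
Days 1–7 hold the 1st Sunday, 8–14 the 2nd, 15–21 the 3rd, 22–28 the 4th, 29–31 the 5th.
24 is in the range for the 4th.

4th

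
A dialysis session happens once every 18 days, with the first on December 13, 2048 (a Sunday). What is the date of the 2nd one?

The 2nd occurrence is 1 interval after the first: 1 × 18 = 18 days after December 13, 2048.
18 days later is December 31, 2048.

December 31, 2048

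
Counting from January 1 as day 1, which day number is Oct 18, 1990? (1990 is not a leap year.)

Days in months before Oct: 31 + 28 + 31 + 30 + 31 + 30 + 31 + 31 + 30 = 273.
Plus 18 days into Oct → day 291.

291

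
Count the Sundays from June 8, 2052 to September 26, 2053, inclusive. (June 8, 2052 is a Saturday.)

68

June 8, 2052 is a Saturday; the first Sunday on or after it is June 9, 2052 (1 day later).
From June 9, 2052 to September 26, 2053: 205 + 269 = 474 days (rest of 2052, to September 26, 2053 in 2053).
474 ÷ 7 = 67 full weeks with remainder 5, so 67 more Sundays after the first → 68.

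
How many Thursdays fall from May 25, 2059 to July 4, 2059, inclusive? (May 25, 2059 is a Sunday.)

6

May 25, 2059 is a Sunday; the first Thursday on or after it is May 29, 2059 (4 days later).
From May 29, 2059 to July 4, 2059: 2 + 30 + 4 = 36 days (rest of May, June, July).
36 ÷ 7 = 5 full weeks with remainder 1, so 5 more Thursdays after the first → 6.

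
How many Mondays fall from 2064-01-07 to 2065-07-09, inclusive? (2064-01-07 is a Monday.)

2064-01-07 is a Monday; the first Monday on or after it is 2064-01-07.
From 2064-01-07 to 2065-07-09: 359 + 190 = 549 days (rest of 2064, to 2065-07-09 in 2065).
549 ÷ 7 = 78 full weeks with remainder 3, so 78 more Mondays after the first → 79.

79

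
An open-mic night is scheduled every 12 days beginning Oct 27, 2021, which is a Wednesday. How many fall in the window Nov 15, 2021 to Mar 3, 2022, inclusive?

9

Occurrences land 12·i days after Oct 27, 2021 for i = 0, 1, 2, …
Nov 15, 2021 is 19 days after the start; 19 ÷ 12 = 1 remainder 7; since the remainder is 7, round up to i = 2. First occurrence in the window: #3 on Nov 20, 2021 (2×12 = 24 days in).
Mar 3, 2022 is 127 days after the start; 127 ÷ 12 = 10 remainder 7. Last occurrence in the window: #11 on Feb 24, 2022.
Occurrences #3 through #11: 9 in total.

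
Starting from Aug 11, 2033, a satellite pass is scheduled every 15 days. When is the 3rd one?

Sep 10, 2033

The 3rd occurrence is 2 intervals after the first: 2 × 15 = 30 days after Aug 11, 2033.
Aug has 31 days — 20 days to the end of Aug leaves 10.
10 days into Sep → Sep 10, 2033.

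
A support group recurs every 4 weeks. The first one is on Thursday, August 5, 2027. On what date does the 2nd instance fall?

September 2, 2027

The 2nd occurrence is 1 interval after the first: 1 × 28 = 28 days after August 5, 2027.
August has 31 days — 26 days to the end of August leaves 2.
2 days into September → September 2, 2027.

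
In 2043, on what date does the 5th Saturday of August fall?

29 August 2043

The first Saturday of August 2043 is August 1.
The 5th Saturday is 4 weeks later: 1 + 28 = 29.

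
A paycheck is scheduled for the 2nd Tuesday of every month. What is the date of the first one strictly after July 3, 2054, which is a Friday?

July 2054 starts on a Wednesday; its first Tuesday is the 7th, so the 2nd Tuesday is the 14th — July 14, 2054.
July 14, 2054 is after July 3, 2054, so that is the next one.

July 14, 2054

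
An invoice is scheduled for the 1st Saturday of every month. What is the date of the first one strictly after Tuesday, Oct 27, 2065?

Nov 7, 2065

Oct 2065 starts on a Thursday, so its 1st Saturday is Oct 3, 2065 (2 days in).
That is not after Oct 27, 2065, so look at Nov 2065.
Nov 2065 starts on a Sunday, so its 1st Saturday is Nov 7, 2065 (6 days in).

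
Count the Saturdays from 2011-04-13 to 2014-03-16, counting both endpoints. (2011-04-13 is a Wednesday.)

2011-04-13 is a Wednesday; the first Saturday on or after it is 2011-04-16 (3 days later).
From 2011-04-16 to 2014-03-16: 259 + 366 + 365 + 75 = 1065 days (rest of 2011, 2012, 2013, to 2014-03-16 in 2014).
1065 ÷ 7 = 152 full weeks with remainder 1, so 152 more Saturdays after the first → 153.

153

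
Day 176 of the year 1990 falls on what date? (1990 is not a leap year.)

Jun 25, 1990

Jan has 31 days (176 − 31 = 145 remain).
Feb has 28 days (145 − 28 = 117 remain).
Mar has 31 days (117 − 31 = 86 remain).
Apr has 30 days (86 − 30 = 56 remain).
May has 31 days (56 − 31 = 25 remain).
25 into Jun → Jun 25.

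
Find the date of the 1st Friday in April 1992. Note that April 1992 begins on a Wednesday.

April 1992 begins on a Wednesday, so the first Friday is April 3 (2 days later).

3 April 1992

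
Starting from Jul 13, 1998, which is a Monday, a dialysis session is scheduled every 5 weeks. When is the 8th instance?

The 8th occurrence is 7 intervals after the first: 7 × 35 = 245 days after Jul 13, 1998.
Jul has 31 days — 18 days to the end of Jul leaves 227.
Aug has 31 days (196 left).
Sep has 30 days (166 left).
Oct has 31 days (135 left).
Nov has 30 days (105 left).
Dec has 31 days (74 left).
Jan has 31 days (43 left).
Feb has 28 days (15 left).
15 days into Mar → Mar 15, 1999.

Mar 15, 1999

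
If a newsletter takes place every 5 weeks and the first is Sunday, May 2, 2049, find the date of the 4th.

August 15, 2049

The 4th occurrence is 3 intervals after the first: 3 × 35 = 105 days after May 2, 2049.
May has 31 days — 29 days to the end of May leaves 76.
June has 30 days (46 left).
July has 31 days (15 left).
15 days into August → August 15, 2049.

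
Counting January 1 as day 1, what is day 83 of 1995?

January has 31 days (83 − 31 = 52 remain).
February has 28 days (52 − 28 = 24 remain).
24 into March → March 24.

1995-03-24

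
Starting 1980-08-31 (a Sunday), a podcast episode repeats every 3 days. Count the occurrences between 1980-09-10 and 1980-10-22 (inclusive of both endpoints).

14

Occurrences land 3·i days after 1980-08-31 for i = 0, 1, 2, …
1980-09-10 is 10 days after the start; 10 ÷ 3 = 3 remainder 1; since the remainder is 1, round up to i = 4. First occurrence in the window: #5 on 1980-09-12 (4×3 = 12 days in).
1980-10-22 is 52 days after the start; 52 ÷ 3 = 17 remainder 1. Last occurrence in the window: #18 on 1980-10-21.
Occurrences #5 through #18: 14 in total.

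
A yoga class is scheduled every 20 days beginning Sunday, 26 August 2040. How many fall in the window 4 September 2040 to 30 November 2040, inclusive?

Occurrences land 20·i days after 26 August 2040 for i = 0, 1, 2, …
4 September 2040 is 9 days after the start; 9 ÷ 20 = 0 remainder 9; since the remainder is 9, round up to i = 1. First occurrence in the window: #2 on 15 September 2040 (1×20 = 20 days in).
30 November 2040 is 96 days after the start; 96 ÷ 20 = 4 remainder 16. Last occurrence in the window: #5 on 14 November 2040.
Occurrences #2 through #5: 4 in total.

4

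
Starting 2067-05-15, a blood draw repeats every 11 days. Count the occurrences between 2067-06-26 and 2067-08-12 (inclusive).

5

Occurrences land 11·i days after 2067-05-15 for i = 0, 1, 2, …
2067-06-26 is 42 days after the start; 42 ÷ 11 = 3 remainder 9; since the remainder is 9, round up to i = 4. First occurrence in the window: #5 on 2067-06-28 (4×11 = 44 days in).
2067-08-12 is 89 days after the start; 89 ÷ 11 = 8 remainder 1. Last occurrence in the window: #9 on 2067-08-11.
Occurrences #5 through #9: 5 in total.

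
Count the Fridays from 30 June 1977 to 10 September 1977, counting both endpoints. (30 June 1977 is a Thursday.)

11

30 June 1977 is a Thursday; the first Friday on or after it is 1 July 1977 (1 day later).
From 1 July 1977 to 10 September 1977: 30 + 31 + 10 = 71 days (rest of July, August, September).
71 ÷ 7 = 10 full weeks with remainder 1, so 10 more Fridays after the first → 11.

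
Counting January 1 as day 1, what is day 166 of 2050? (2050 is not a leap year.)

Jan has 31 days (166 − 31 = 135 remain).
Feb has 28 days (135 − 28 = 107 remain).
Mar has 31 days (107 − 31 = 76 remain).
Apr has 30 days (76 − 30 = 46 remain).
May has 31 days (46 − 31 = 15 remain).
15 into Jun → Jun 15.

Jun 15, 2050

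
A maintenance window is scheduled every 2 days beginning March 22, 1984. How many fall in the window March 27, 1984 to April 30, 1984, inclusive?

Occurrences land 2·i days after March 22, 1984 for i = 0, 1, 2, …
March 27, 1984 is 5 days after the start; 5 ÷ 2 = 2 remainder 1; since the remainder is 1, round up to i = 3. First occurrence in the window: #4 on March 28, 1984 (3×2 = 6 days in).
April 30, 1984 is 39 days after the start; 39 ÷ 2 = 19 remainder 1. Last occurrence in the window: #20 on April 29, 1984.
Occurrences #4 through #20: 17 in total.

17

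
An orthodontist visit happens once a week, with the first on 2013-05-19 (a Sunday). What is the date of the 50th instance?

The 50th occurrence is 49 intervals after the first: 49 × 7 = 343 days after 2013-05-19.
May has 31 days — 12 days to the end of May leaves 331.
June has 30 days (301 left).
July has 31 days (270 left).
August has 31 days (239 left).
September has 30 days (209 left).
October has 31 days (178 left).
November has 30 days (148 left).
December has 31 days (117 left).
January has 31 days (86 left).
February has 28 days (58 left).
March has 31 days (27 left).
27 days into April → 2014-04-27.

2014-04-27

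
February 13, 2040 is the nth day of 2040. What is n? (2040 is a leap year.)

44

Days in months before February: 31 = 31.
Plus 13 days into February → day 44.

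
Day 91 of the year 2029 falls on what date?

Apr 1, 2029

Jan has 31 days (91 − 31 = 60 remain).
Feb has 28 days (60 − 28 = 32 remain).
Mar has 31 days (32 − 31 = 1 remain).
1 into Apr → Apr 1.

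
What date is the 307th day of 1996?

January has 31 days (307 − 31 = 276 remain).
February has 29 days (276 − 29 = 247 remain).
March has 31 days (247 − 31 = 216 remain).
April has 30 days (216 − 30 = 186 remain).
May has 31 days (186 − 31 = 155 remain).
June has 30 days (155 − 30 = 125 remain).
July has 31 days (125 − 31 = 94 remain).
August has 31 days (94 − 31 = 63 remain).
September has 30 days (63 − 30 = 33 remain).
October has 31 days (33 − 31 = 2 remain).
2 into November → November 2.

2 November 1996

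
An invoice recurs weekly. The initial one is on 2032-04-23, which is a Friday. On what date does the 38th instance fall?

2033-01-07

The 38th occurrence is 37 intervals after the first: 37 × 7 = 259 days after 2032-04-23.
April has 30 days — 7 days to the end of April leaves 252.
May has 31 days (221 left).
June has 30 days (191 left).
July has 31 days (160 left).
August has 31 days (129 left).
September has 30 days (99 left).
October has 31 days (68 left).
November has 30 days (38 left).
December has 31 days (7 left).
7 days into January → 2033-01-07.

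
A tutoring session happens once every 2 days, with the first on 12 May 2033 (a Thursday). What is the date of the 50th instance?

18 August 2033

The 50th occurrence is 49 intervals after the first: 49 × 2 = 98 days after 12 May 2033.
May has 31 days — 19 days to the end of May leaves 79.
June has 30 days (49 left).
July has 31 days (18 left).
18 days into August → 18 August 2033.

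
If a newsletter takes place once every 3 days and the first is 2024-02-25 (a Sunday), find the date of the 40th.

2024-06-21

The 40th occurrence is 39 intervals after the first: 39 × 3 = 117 days after 2024-02-25.
February has 29 days — 4 days to the end of February leaves 113.
March has 31 days (82 left).
April has 30 days (52 left).
May has 31 days (21 left).
21 days into June → 2024-06-21.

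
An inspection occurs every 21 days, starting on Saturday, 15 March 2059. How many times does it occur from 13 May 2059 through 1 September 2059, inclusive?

6

Occurrences land 21·i days after 15 March 2059 for i = 0, 1, 2, …
13 May 2059 is 59 days after the start; 59 ÷ 21 = 2 remainder 17; since the remainder is 17, round up to i = 3. First occurrence in the window: #4 on 17 May 2059 (3×21 = 63 days in).
1 September 2059 is 170 days after the start; 170 ÷ 21 = 8 remainder 2. Last occurrence in the window: #9 on 30 August 2059.
Occurrences #4 through #9: 6 in total.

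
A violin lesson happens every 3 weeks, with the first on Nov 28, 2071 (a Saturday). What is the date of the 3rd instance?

Jan 9, 2072

The 3rd occurrence is 2 intervals after the first: 2 × 21 = 42 days after Nov 28, 2071.
Nov has 30 days — 2 days to the end of Nov leaves 40.
Dec has 31 days (9 left).
9 days into Jan → Jan 9, 2072.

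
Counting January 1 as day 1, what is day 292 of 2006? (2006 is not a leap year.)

January has 31 days (292 − 31 = 261 remain).
February has 28 days (261 − 28 = 233 remain).
March has 31 days (233 − 31 = 202 remain).
April has 30 days (202 − 30 = 172 remain).
May has 31 days (172 − 31 = 141 remain).
June has 30 days (141 − 30 = 111 remain).
July has 31 days (111 − 31 = 80 remain).
August has 31 days (80 − 31 = 49 remain).
September has 30 days (49 − 30 = 19 remain).
19 into October → October 19.

19 October 2006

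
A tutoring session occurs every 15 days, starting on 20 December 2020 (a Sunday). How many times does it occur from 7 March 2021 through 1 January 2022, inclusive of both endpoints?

20

Occurrences land 15·i days after 20 December 2020 for i = 0, 1, 2, …
7 March 2021 is 77 days after the start; 77 ÷ 15 = 5 remainder 2; since the remainder is 2, round up to i = 6. First occurrence in the window: #7 on 20 March 2021 (6×15 = 90 days in).
1 January 2022 is 377 days after the start; 377 ÷ 15 = 25 remainder 2. Last occurrence in the window: #26 on 30 December 2021.
Occurrences #7 through #26: 20 in total.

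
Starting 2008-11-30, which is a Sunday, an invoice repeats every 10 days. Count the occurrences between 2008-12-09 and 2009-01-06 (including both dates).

Occurrences land 10·i days after 2008-11-30 for i = 0, 1, 2, …
2008-12-09 is 9 days after the start; 9 ÷ 10 = 0 remainder 9; since the remainder is 9, round up to i = 1. First occurrence in the window: #2 on 2008-12-10 (1×10 = 10 days in).
2009-01-06 is 37 days after the start; 37 ÷ 10 = 3 remainder 7. Last occurrence in the window: #4 on 2008-12-30.
Occurrences #2 through #4: 3 in total.

3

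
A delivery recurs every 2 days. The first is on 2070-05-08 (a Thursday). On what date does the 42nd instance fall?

2070-07-29

The 42nd occurrence is 41 intervals after the first: 41 × 2 = 82 days after 2070-05-08.
May has 31 days — 23 days to the end of May leaves 59.
June has 30 days (29 left).
29 days into July → 2070-07-29.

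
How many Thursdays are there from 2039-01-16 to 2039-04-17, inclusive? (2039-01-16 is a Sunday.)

13

2039-01-16 is a Sunday; the first Thursday on or after it is 2039-01-20 (4 days later).
From 2039-01-20 to 2039-04-17: 11 + 28 + 31 + 17 = 87 days (rest of January, February, March, April).
87 ÷ 7 = 12 full weeks with remainder 3, so 12 more Thursdays after the first → 13.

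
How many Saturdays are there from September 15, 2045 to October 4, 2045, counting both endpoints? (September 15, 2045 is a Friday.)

3

September 15, 2045 is a Friday; the first Saturday on or after it is September 16, 2045 (1 day later).
From September 16, 2045 to October 4, 2045: 14 + 4 = 18 days (rest of September, October).
18 ÷ 7 = 2 full weeks with remainder 4, so 2 more Saturdays after the first → 3.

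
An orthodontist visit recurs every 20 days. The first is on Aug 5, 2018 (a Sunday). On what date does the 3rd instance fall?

The 3rd occurrence is 2 intervals after the first: 2 × 20 = 40 days after Aug 5, 2018.
Aug has 31 days — 26 days to the end of Aug leaves 14.
14 days into Sep → Sep 14, 2018.

Sep 14, 2018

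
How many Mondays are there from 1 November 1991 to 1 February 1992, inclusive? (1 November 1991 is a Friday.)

1 November 1991 is a Friday; the first Monday on or after it is 4 November 1991 (3 days later).
From 4 November 1991 to 1 February 1992: 26 + 31 + 31 + 1 = 89 days (rest of November, December, January, February).
89 ÷ 7 = 12 full weeks with remainder 5, so 12 more Mondays after the first → 13.

13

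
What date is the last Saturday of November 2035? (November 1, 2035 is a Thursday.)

24 November 2035

November 2035 begins on a Thursday, so the first Saturday is November 3 (2 days later).
November 2035 has 30 days. Adding weeks: 3, 10, 17, 24 — the last one ≤ 30 is the 24th.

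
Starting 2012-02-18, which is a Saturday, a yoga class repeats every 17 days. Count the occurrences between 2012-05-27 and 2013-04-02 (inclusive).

Occurrences land 17·i days after 2012-02-18 for i = 0, 1, 2, …
2012-05-27 is 99 days after the start; 99 ÷ 17 = 5 remainder 14; since the remainder is 14, round up to i = 6. First occurrence in the window: #7 on 2012-05-30 (6×17 = 102 days in).
2013-04-02 is 409 days after the start; 409 ÷ 17 = 24 remainder 1. Last occurrence in the window: #25 on 2013-04-01.
Occurrences #7 through #25: 19 in total.

19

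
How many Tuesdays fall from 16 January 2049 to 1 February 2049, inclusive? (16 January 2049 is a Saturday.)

16 January 2049 is a Saturday; the first Tuesday on or after it is 19 January 2049 (3 days later).
From 19 January 2049 to 1 February 2049: 12 + 1 = 13 days (rest of January, February).
13 ÷ 7 = 1 full weeks with remainder 6, so 1 more Tuesdays after the first → 2.

2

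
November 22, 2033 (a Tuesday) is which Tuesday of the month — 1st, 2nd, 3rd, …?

4th

Day 22 falls in week ⌈22/7⌉ of the month.
Days 1–7 hold the 1st Tuesday, 8–14 the 2nd, 15–21 the 3rd, 22–28 the 4th, 29–31 the 5th.
22 is in the range for the 4th.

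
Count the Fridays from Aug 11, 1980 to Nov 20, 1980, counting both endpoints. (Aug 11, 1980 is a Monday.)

14

Aug 11, 1980 is a Monday; the first Friday on or after it is Aug 15, 1980 (4 days later).
From Aug 15, 1980 to Nov 20, 1980: 16 + 30 + 31 + 20 = 97 days (rest of Aug, Sep, Oct, Nov).
97 ÷ 7 = 13 full weeks with remainder 6, so 13 more Fridays after the first → 14.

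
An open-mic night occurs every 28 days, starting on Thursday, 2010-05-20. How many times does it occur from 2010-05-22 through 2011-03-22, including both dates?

10

Occurrences land 28·i days after 2010-05-20 for i = 0, 1, 2, …
2010-05-22 is 2 days after the start; 2 ÷ 28 = 0 remainder 2; since the remainder is 2, round up to i = 1. First occurrence in the window: #2 on 2010-06-17 (1×28 = 28 days in).
2011-03-22 is 306 days after the start; 306 ÷ 28 = 10 remainder 26. Last occurrence in the window: #11 on 2011-02-24.
Occurrences #2 through #11: 10 in total.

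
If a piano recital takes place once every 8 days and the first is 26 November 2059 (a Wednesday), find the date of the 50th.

22 December 2060

The 50th occurrence is 49 intervals after the first: 49 × 8 = 392 days after 26 November 2059.
November has 30 days — 4 days to the end of November leaves 388.
December has 31 days (357 left).
January has 31 days (326 left).
February has 29 days (297 left).
March has 31 days (266 left).
April has 30 days (236 left).
May has 31 days (205 left).
June has 30 days (175 left).
July has 31 days (144 left).
August has 31 days (113 left).
September has 30 days (83 left).
October has 31 days (52 left).
November has 30 days (22 left).
22 days into December → 22 December 2060.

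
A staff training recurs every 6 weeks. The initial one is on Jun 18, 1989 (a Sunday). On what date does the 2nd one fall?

The 2nd occurrence is 1 interval after the first: 1 × 42 = 42 days after Jun 18, 1989.
Jun has 30 days — 12 days to the end of Jun leaves 30.
30 days into Jul → Jul 30, 1989.

Jul 30, 1989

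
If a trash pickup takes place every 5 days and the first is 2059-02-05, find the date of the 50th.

The 50th occurrence is 49 intervals after the first: 49 × 5 = 245 days after 2059-02-05.
February has 28 days — 23 days to the end of February leaves 222.
March has 31 days (191 left).
April has 30 days (161 left).
May has 31 days (130 left).
June has 30 days (100 left).
July has 31 days (69 left).
August has 31 days (38 left).
September has 30 days (8 left).
8 days into October → 2059-10-08.

2059-10-08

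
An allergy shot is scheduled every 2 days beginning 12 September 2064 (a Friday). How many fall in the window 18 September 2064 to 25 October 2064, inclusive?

Occurrences land 2·i days after 12 September 2064 for i = 0, 1, 2, …
18 September 2064 is 6 days after the start; 6 ÷ 2 = 3 remainder 0. First occurrence in the window: #4 on 18 September 2064 (3×2 = 6 days in).
25 October 2064 is 43 days after the start; 43 ÷ 2 = 21 remainder 1. Last occurrence in the window: #22 on 24 October 2064.
Occurrences #4 through #22: 19 in total.

19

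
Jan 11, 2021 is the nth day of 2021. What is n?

Plus 11 days into Jan → day 11.

11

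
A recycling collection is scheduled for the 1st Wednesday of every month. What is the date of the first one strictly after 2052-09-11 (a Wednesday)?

September 2052 starts on a Sunday, so its 1st Wednesday is 2052-09-04 (3 days in).
That is not after 2052-09-11, so look at October 2052.
October 2052 starts on a Tuesday, so its 1st Wednesday is 2052-10-02 (1 day in).

2052-10-02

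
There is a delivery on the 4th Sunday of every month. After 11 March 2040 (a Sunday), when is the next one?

25 March 2040

March 2040 starts on a Thursday; its first Sunday is the 4th, so the 4th Sunday is the 25th — 25 March 2040.
25 March 2040 is after 11 March 2040, so that is the next one.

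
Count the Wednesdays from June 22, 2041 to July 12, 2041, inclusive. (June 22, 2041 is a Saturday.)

June 22, 2041 is a Saturday; the first Wednesday on or after it is June 26, 2041 (4 days later).
From June 26, 2041 to July 12, 2041: 4 + 12 = 16 days (rest of June, July).
16 ÷ 7 = 2 full weeks with remainder 2, so 2 more Wednesdays after the first → 3.

3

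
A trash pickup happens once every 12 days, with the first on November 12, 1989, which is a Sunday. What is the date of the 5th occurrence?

December 30, 1989

The 5th occurrence is 4 intervals after the first: 4 × 12 = 48 days after November 12, 1989.
November has 30 days — 18 days to the end of November leaves 30.
30 days into December → December 30, 1989.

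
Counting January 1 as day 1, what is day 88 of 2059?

January has 31 days (88 − 31 = 57 remain).
February has 28 days (57 − 28 = 29 remain).
29 into March → March 29.

29 March 2059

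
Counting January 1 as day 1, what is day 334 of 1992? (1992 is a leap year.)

January has 31 days (334 − 31 = 303 remain).
February has 29 days (303 − 29 = 274 remain).
March has 31 days (274 − 31 = 243 remain).
April has 30 days (243 − 30 = 213 remain).
May has 31 days (213 − 31 = 182 remain).
June has 30 days (182 − 30 = 152 remain).
July has 31 days (152 − 31 = 121 remain).
August has 31 days (121 − 31 = 90 remain).
September has 30 days (90 − 30 = 60 remain).
October has 31 days (60 − 31 = 29 remain).
29 into November → November 29.

29 November 1992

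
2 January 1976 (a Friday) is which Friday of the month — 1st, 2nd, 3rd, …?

1st

Day 2 falls in week ⌈2/7⌉ of the month.
Days 1–7 hold the 1st Friday, 8–14 the 2nd, 15–21 the 3rd, 22–28 the 4th, 29–31 the 5th.
2 is in the range for the 1st.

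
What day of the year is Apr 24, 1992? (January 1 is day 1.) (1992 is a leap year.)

115

Days in months before Apr: 31 + 29 + 31 = 91.
Plus 24 days into Apr → day 115.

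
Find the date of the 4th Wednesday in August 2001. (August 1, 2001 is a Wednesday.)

22 August 2001

August 2001 begins on a Wednesday, so the first Wednesday is August 1.
The 4th Wednesday is 3 weeks later: 1 + 21 = 22.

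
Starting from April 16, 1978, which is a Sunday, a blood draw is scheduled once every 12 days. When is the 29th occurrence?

The 29th occurrence is 28 intervals after the first: 28 × 12 = 336 days after April 16, 1978.
April has 30 days — 14 days to the end of April leaves 322.
May has 31 days (291 left).
June has 30 days (261 left).
July has 31 days (230 left).
August has 31 days (199 left).
September has 30 days (169 left).
October has 31 days (138 left).
November has 30 days (108 left).
December has 31 days (77 left).
January has 31 days (46 left).
February has 28 days (18 left).
18 days into March → March 18, 1979.

March 18, 1979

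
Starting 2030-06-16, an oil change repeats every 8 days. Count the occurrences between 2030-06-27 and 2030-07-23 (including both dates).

3

Occurrences land 8·i days after 2030-06-16 for i = 0, 1, 2, …
2030-06-27 is 11 days after the start; 11 ÷ 8 = 1 remainder 3; since the remainder is 3, round up to i = 2. First occurrence in the window: #3 on 2030-07-02 (2×8 = 16 days in).
2030-07-23 is 37 days after the start; 37 ÷ 8 = 4 remainder 5. Last occurrence in the window: #5 on 2030-07-18.
Occurrences #3 through #5: 3 in total.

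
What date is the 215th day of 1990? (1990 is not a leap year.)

August 3, 1990

January has 31 days (215 − 31 = 184 remain).
February has 28 days (184 − 28 = 156 remain).
March has 31 days (156 − 31 = 125 remain).
April has 30 days (125 − 30 = 95 remain).
May has 31 days (95 − 31 = 64 remain).
June has 30 days (64 − 30 = 34 remain).
July has 31 days (34 − 31 = 3 remain).
3 into August → August 3.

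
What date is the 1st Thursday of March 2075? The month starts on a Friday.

March 2075 begins on a Friday, so the first Thursday is March 7 (6 days later).

7 March 2075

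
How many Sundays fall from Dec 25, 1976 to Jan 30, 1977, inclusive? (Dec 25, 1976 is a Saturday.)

6

Dec 25, 1976 is a Saturday; the first Sunday on or after it is Dec 26, 1976 (1 day later).
From Dec 26, 1976 to Jan 30, 1977: 5 + 30 = 35 days (rest of Dec, Jan).
35 ÷ 7 = 5 full weeks with remainder 0, so 5 more Sundays after the first → 6.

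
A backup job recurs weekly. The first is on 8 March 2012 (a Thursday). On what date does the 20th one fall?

The 20th occurrence is 19 intervals after the first: 19 × 7 = 133 days after 8 March 2012.
March has 31 days — 23 days to the end of March leaves 110.
April has 30 days (80 left).
May has 31 days (49 left).
June has 30 days (19 left).
19 days into July → 19 July 2012.

19 July 2012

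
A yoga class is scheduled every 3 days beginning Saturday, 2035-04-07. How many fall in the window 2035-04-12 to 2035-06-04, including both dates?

Occurrences land 3·i days after 2035-04-07 for i = 0, 1, 2, …
2035-04-12 is 5 days after the start; 5 ÷ 3 = 1 remainder 2; since the remainder is 2, round up to i = 2. First occurrence in the window: #3 on 2035-04-13 (2×3 = 6 days in).
2035-06-04 is 58 days after the start; 58 ÷ 3 = 19 remainder 1. Last occurrence in the window: #20 on 2035-06-03.
Occurrences #3 through #20: 18 in total.

18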